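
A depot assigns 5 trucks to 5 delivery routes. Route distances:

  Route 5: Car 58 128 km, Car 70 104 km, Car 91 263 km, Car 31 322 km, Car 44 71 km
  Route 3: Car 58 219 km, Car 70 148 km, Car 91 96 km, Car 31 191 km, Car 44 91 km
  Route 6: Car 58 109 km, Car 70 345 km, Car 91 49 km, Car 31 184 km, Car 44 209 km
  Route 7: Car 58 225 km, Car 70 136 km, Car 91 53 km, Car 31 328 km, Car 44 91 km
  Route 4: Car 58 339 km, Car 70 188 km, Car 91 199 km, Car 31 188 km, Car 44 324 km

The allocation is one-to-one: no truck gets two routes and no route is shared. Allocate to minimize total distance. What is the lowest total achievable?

Min total: 545 km

This is the linear assignment problem.
Optimal: Car 58→Route 6 (109 km), Car 70→Route 5 (104 km), Car 91→Route 7 (53 km), Car 31→Route 4 (188 km), Car 44→Route 3 (91 km) — total 109+104+53+188+91 = 545 km.
Min-entry greedy (repeatedly take the single cheapest remaining cell) gives 663 km, worse by 118.
Next-best assignment: Car 58→Route 6, Car 70→Route 3, Car 91→Route 7, Car 31→Route 4, Car 44→Route 5 = 569 km.
Swapping Car 58↔Car 31 (Car 58→Route 4 339 km, Car 31→Route 6 184 km) adds 226.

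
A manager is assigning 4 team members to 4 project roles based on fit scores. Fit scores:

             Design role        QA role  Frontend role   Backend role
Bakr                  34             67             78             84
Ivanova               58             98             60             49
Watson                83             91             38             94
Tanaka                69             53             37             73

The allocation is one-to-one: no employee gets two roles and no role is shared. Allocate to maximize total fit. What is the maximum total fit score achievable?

Max total: 339 pts

This is the linear assignment problem.
Optimal: Bakr→Frontend role (78 pts), Ivanova→QA role (98 pts), Watson→Backend role (94 pts), Tanaka→Design role (69 pts) — total 78+98+94+69 = 339 pts.
Column-greedy (each role in turn goes to its best remaining employee) gives 332 pts, worse by 7.
Next-best assignment: Bakr→Frontend role, Ivanova→QA role, Watson→Design role, Tanaka→Backend role = 332 pts.
No other one-to-one assignment exceeds 339 pts.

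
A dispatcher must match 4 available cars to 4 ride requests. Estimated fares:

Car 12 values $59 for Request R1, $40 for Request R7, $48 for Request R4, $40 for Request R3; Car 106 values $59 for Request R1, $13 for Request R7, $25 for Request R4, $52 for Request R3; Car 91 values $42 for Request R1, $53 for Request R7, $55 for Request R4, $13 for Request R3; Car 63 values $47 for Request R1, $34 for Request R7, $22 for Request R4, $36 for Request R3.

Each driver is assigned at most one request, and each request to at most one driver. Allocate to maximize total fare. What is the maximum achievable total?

Optimal: Car 12→Request R1 ($59), Car 106→Request R3 ($52), Car 91→Request R4 ($55), Car 63→Request R7 ($34) — total 59+52+55+34 = $200.
Column-greedy (each request in turn goes to its best remaining driver) gives $173, worse by 27.
No other one-to-one assignment exceeds $200.

Maximum total: $200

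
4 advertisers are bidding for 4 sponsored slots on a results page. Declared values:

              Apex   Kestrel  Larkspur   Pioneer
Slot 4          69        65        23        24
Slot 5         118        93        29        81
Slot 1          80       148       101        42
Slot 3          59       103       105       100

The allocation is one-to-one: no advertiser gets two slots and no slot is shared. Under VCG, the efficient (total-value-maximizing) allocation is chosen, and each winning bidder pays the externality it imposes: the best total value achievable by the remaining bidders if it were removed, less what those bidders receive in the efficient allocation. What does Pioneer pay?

Pioneer pays $49.

Efficient allocation: Apex→Slot 4 ($69), Kestrel→Slot 1 ($148), Larkspur→Slot 3 ($105), Pioneer→Slot 5 ($81); total welfare W = $403.
Pioneer receives Slot 5 at value $81, so the others get W − 81 = $322.
Without Pioneer: best allocation of the remaining 3 bidders over all 4 slots is Apex→Slot 5 ($118), Kestrel→Slot 1 ($148), Larkspur→Slot 3 ($105), total $371.
VCG payment = (others' best without Pioneer) − (others' welfare with Pioneer) = 371 − 322 = $49.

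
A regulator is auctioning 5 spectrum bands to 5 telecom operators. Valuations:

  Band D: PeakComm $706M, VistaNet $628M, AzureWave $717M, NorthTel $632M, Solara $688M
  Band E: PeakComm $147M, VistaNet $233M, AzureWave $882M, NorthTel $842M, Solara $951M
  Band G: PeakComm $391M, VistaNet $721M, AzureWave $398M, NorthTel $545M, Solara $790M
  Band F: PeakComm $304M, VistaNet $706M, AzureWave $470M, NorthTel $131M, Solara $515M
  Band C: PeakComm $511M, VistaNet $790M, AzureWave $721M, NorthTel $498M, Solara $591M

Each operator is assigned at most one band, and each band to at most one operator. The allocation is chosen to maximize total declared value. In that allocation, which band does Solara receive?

This is a one-to-one assignment (maximum-weight bipartite matching).
Optimal: PeakComm→Band D ($706M), VistaNet→Band F ($706M), AzureWave→Band C ($721M), NorthTel→Band E ($842M), Solara→Band G ($790M) — total 706+706+721+842+790 = $3765M.
Max-entry greedy (repeatedly take the single best remaining cell) gives $3307M, worse by 458.
Next-best assignment: PeakComm→Band D, VistaNet→Band F, AzureWave→Band C, NorthTel→Band G, Solara→Band E = $3629M.
Solara's own top band is Band E ($951M), but forcing Solara→Band E and reassigning the rest optimally gives only $3629M — worse by 136.

Solara receives Band G.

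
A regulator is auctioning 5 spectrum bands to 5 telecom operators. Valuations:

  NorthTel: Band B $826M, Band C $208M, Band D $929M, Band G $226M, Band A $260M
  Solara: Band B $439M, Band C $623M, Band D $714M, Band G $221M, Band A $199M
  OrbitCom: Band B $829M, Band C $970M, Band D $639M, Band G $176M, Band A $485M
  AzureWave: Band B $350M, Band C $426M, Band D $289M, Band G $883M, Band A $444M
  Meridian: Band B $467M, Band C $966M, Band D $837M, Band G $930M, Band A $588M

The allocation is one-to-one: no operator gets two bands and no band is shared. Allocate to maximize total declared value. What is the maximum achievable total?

Max total: $3981M

Treat this as an assignment problem: match each operator to one band.
Optimal: NorthTel→Band B ($826M), Solara→Band D ($714M), OrbitCom→Band C ($970M), AzureWave→Band G ($883M), Meridian→Band A ($588M) — total 826+714+970+883+588 = $3981M.
Row-greedy (each operator in turn takes its best remaining band) gives $3852M, worse by 129.
Swapping Meridian↔OrbitCom (Meridian→Band C $966M, OrbitCom→Band A $485M) loses 107.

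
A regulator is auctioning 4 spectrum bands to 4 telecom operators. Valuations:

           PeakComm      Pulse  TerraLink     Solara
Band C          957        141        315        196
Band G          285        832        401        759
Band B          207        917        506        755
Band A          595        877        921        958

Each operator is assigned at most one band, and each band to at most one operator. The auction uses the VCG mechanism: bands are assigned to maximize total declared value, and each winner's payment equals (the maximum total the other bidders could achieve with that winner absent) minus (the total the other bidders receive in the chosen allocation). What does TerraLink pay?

Efficient allocation: PeakComm→Band C ($957M), Pulse→Band B ($917M), TerraLink→Band A ($921M), Solara→Band G ($759M); total welfare W = $3554M.
TerraLink receives Band A at value $921M, so the others get W − 921 = $2633M.
Without TerraLink: best allocation of the remaining 3 bidders over all 4 bands is PeakComm→Band C ($957M), Pulse→Band B ($917M), Solara→Band A ($958M), total $2832M.
VCG payment = (others' best without TerraLink) − (others' welfare with TerraLink) = 2832 − 2633 = $199M.

TerraLink pays $199M.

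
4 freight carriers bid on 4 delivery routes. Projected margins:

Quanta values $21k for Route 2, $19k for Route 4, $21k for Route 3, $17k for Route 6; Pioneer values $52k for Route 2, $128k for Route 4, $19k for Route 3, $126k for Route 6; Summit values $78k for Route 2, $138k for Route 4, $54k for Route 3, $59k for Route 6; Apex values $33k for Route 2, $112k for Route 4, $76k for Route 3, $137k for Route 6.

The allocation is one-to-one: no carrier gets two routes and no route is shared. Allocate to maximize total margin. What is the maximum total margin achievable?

Max total: $364k

Optimal: Quanta→Route 3 ($21k), Pioneer→Route 4 ($128k), Summit→Route 2 ($78k), Apex→Route 6 ($137k) — total 21+128+78+137 = $364k.
Column-greedy (each route in turn goes to its best remaining carrier) gives $299k, worse by 65.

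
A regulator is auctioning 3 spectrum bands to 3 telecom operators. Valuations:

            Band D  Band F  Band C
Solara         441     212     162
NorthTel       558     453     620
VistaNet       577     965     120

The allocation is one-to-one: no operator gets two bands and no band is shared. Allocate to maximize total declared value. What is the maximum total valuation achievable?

Maximum total: $2026M

Optimal: Solara→Band D ($441M), NorthTel→Band C ($620M), VistaNet→Band F ($965M) — total 441+620+965 = $2026M.
Column-greedy (each band in turn goes to its best remaining operator) gives $1192M, worse by 834.
Next-best assignment: Solara→Band C, NorthTel→Band D, VistaNet→Band F = $1685M.
Swapping VistaNet↔Solara (VistaNet→Band D $577M, Solara→Band F $212M) loses 617.
Every other assignment is strictly worse.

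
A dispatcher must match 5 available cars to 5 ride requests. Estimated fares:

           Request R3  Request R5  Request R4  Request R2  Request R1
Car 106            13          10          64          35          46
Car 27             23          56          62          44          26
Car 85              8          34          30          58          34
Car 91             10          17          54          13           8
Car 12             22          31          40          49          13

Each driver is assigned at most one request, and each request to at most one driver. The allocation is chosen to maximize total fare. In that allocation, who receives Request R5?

Car 27 receives Request R5.

Optimal: Car 106→Request R1 ($46), Car 27→Request R5 ($56), Car 85→Request R2 ($58), Car 91→Request R4 ($54), Car 12→Request R3 ($22) — total 46+56+58+54+22 = $236.
Row-greedy (each driver in turn takes its best remaining request) gives $201, worse by 35.
Next-best assignment: Car 106→Request R4, Car 27→Request R5, Car 85→Request R1, Car 91→Request R3, Car 12→Request R2 = $213.
Swapping Car 12↔Car 91 (Car 12→Request R4 $40, Car 91→Request R3 $10) loses 26.
Car 27's own top request is Request R4 ($62), but forcing Car 27→Request R4 and reassigning the rest optimally gives only $207 — worse by 29.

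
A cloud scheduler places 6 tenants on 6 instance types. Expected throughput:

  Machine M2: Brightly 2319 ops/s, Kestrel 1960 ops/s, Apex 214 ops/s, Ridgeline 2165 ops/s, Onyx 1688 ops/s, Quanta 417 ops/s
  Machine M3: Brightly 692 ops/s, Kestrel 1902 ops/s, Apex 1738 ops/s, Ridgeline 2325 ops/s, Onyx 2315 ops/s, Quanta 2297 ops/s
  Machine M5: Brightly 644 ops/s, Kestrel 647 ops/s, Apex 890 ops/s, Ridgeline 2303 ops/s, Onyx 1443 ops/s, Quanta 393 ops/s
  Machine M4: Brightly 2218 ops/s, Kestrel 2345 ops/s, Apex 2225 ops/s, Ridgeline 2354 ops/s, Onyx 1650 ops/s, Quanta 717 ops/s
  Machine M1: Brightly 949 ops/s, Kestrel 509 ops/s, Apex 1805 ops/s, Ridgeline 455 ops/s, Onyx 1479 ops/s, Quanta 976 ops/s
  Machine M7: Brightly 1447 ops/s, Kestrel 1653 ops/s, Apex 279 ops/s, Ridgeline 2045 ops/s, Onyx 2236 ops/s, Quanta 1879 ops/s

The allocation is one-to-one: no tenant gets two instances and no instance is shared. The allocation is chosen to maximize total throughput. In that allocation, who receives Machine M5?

Ridgeline receives Machine M5.

Optimal: Brightly→Machine M2 (2319 ops/s), Kestrel→Machine M4 (2345 ops/s), Apex→Machine M1 (1805 ops/s), Ridgeline→Machine M5 (2303 ops/s), Onyx→Machine M7 (2236 ops/s), Quanta→Machine M3 (2297 ops/s) — total 2319+2345+1805+2303+2236+2297 = 13305 ops/s.
Column-greedy (each instance in turn goes to its best remaining tenant) gives 12116 ops/s, worse by 1189.
Next-best assignment: Brightly→Machine M2, Kestrel→Machine M4, Apex→Machine M1, Ridgeline→Machine M5, Onyx→Machine M3, Quanta→Machine M7 = 12966 ops/s.
Ridgeline's own top instance is Machine M4 (2354 ops/s), but forcing Ridgeline→Machine M4 and reassigning the rest optimally gives only 11871 ops/s — worse by 1434.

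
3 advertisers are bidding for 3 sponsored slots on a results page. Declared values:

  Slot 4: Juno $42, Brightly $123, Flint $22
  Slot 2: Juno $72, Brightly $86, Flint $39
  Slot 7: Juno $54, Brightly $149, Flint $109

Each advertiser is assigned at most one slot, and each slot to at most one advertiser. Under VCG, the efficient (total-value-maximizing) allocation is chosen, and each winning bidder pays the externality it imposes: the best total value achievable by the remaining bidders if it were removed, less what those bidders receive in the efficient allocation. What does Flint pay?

Efficient allocation: Juno→Slot 2 ($72), Brightly→Slot 4 ($123), Flint→Slot 7 ($109); total welfare W = $304.
Flint receives Slot 7 at value $109, so the others get W − 109 = $195.
Without Flint: best allocation of the remaining 2 bidders over all 3 slots is Juno→Slot 2 ($72), Brightly→Slot 7 ($149), total $221.
VCG payment = (others' best without Flint) − (others' welfare with Flint) = 221 − 195 = $26.

Flint pays $26.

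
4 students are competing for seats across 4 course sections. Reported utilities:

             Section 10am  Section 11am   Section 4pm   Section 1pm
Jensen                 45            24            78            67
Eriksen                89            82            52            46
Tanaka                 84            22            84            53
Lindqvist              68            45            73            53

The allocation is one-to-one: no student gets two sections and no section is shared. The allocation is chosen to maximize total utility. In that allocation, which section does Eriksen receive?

Optimal: Jensen→Section 1pm (67 points), Eriksen→Section 11am (82 points), Tanaka→Section 10am (84 points), Lindqvist→Section 4pm (73 points) — total 67+82+84+73 = 306 points.
Next-best assignment: Jensen→Section 1pm, Eriksen→Section 11am, Tanaka→Section 4pm, Lindqvist→Section 10am = 301 points.
Swapping Lindqvist↔Eriksen (Lindqvist→Section 11am 45 points, Eriksen→Section 4pm 52 points) loses 58.
Checked against all permutations: 306 points is optimal.
Eriksen's own top section is Section 10am (89 points), but forcing Eriksen→Section 10am and reassigning the rest optimally gives only 285 points — worse by 21.

Eriksen receives Section 11am.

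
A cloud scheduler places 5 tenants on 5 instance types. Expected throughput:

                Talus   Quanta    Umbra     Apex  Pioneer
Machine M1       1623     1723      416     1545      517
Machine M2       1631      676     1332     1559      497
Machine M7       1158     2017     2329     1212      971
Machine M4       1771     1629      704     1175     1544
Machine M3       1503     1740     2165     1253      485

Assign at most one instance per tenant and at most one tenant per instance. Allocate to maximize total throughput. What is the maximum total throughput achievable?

Optimal: Talus→Machine M1 (1623 ops/s), Quanta→Machine M7 (2017 ops/s), Umbra→Machine M3 (2165 ops/s), Apex→Machine M2 (1559 ops/s), Pioneer→Machine M4 (1544 ops/s) — total 1623+2017+2165+1559+1544 = 8908 ops/s.
Max-entry greedy (repeatedly take the single best remaining cell) gives 7916 ops/s, worse by 992.
Next-best assignment: Talus→Machine M2, Quanta→Machine M7, Umbra→Machine M3, Apex→Machine M1, Pioneer→Machine M4 = 8902 ops/s.
No other one-to-one assignment exceeds 8908 ops/s.

Maximum total: 8908 ops/s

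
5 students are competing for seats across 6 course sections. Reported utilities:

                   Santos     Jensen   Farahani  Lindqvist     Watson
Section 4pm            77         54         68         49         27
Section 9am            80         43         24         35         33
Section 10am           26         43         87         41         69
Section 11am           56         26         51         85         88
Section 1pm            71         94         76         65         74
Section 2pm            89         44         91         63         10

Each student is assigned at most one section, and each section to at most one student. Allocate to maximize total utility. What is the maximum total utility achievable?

This is the linear assignment problem.
Optimal: Santos→Section 9am (80 points), Jensen→Section 1pm (94 points), Farahani→Section 2pm (91 points), Lindqvist→Section 11am (85 points), Watson→Section 10am (69 points) — total 80+94+91+85+69 = 419 points.
Max-entry greedy (repeatedly take the single best remaining cell) gives 402 points, worse by 17.
Next-best assignment: Santos→Section 4pm, Jensen→Section 1pm, Farahani→Section 2pm, Lindqvist→Section 11am, Watson→Section 10am = 416 points.

Max total: 419 points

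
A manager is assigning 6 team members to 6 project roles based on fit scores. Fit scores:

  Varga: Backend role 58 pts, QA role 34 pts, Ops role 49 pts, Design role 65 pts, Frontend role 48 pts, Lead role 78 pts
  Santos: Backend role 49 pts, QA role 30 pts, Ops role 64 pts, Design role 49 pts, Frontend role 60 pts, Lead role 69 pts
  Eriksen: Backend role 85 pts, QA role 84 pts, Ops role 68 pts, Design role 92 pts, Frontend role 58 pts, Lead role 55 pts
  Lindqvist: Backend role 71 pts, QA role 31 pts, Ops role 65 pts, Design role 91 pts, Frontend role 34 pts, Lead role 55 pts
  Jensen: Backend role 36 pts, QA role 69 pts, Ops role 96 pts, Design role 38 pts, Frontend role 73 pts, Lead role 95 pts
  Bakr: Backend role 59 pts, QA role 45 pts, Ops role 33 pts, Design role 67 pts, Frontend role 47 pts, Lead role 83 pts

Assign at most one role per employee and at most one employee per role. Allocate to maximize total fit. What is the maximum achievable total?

Optimal: Varga→Backend role (58 pts), Santos→Frontend role (60 pts), Eriksen→QA role (84 pts), Lindqvist→Design role (91 pts), Jensen→Ops role (96 pts), Bakr→Lead role (83 pts) — total 58+60+84+91+96+83 = 472 pts.
Column-greedy (each role in turn goes to its best remaining employee) gives 424 pts, worse by 48.
Next-best assignment: Varga→Lead role, Santos→Frontend role, Eriksen→QA role, Lindqvist→Design role, Jensen→Ops role, Bakr→Backend role = 468 pts.
Swapping Bakr↔Santos (Bakr→Frontend role 47 pts, Santos→Lead role 69 pts) loses 27.
Checked against all permutations: 472 pts is optimal.

Maximum total: 472 pts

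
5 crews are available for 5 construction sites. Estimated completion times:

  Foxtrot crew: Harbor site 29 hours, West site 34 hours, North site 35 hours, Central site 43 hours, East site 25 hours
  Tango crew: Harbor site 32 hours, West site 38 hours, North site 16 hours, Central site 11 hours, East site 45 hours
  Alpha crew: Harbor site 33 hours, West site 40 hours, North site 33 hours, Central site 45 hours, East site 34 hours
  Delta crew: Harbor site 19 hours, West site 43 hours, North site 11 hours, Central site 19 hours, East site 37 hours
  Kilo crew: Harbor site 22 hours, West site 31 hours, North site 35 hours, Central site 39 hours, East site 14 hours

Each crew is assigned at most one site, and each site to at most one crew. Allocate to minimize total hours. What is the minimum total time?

This is the linear assignment problem.
Optimal: Foxtrot crew→West site (34 hours), Tango crew→Central site (11 hours), Alpha crew→Harbor site (33 hours), Delta crew→North site (11 hours), Kilo crew→East site (14 hours) — total 34+11+33+11+14 = 103 hours.
Min-entry greedy (repeatedly take the single cheapest remaining cell) gives 105 hours, worse by 2.
Every other assignment is strictly worse.

Min total: 103 hours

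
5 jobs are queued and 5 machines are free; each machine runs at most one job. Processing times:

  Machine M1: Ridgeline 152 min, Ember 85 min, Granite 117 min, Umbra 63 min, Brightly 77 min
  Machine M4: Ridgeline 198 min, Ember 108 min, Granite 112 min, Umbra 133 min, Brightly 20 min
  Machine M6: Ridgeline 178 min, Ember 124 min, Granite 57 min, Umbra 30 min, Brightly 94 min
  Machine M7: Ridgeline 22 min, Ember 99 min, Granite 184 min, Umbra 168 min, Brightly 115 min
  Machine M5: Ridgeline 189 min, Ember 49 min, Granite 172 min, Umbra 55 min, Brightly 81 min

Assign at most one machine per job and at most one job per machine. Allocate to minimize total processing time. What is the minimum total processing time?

Optimal: Ridgeline→Machine M7 (22 min), Ember→Machine M5 (49 min), Granite→Machine M6 (57 min), Umbra→Machine M1 (63 min), Brightly→Machine M4 (20 min) — total 22+49+57+63+20 = 211 min.
Min-entry greedy (repeatedly take the single cheapest remaining cell) gives 238 min, worse by 27.
Next-best assignment: Ridgeline→Machine M7, Ember→Machine M5, Granite→Machine M1, Umbra→Machine M6, Brightly→Machine M4 = 238 min.
Swapping Brightly↔Umbra (Brightly→Machine M1 77 min, Umbra→Machine M4 133 min) adds 127.
Every other assignment is strictly worse.

Minimum total: 211 min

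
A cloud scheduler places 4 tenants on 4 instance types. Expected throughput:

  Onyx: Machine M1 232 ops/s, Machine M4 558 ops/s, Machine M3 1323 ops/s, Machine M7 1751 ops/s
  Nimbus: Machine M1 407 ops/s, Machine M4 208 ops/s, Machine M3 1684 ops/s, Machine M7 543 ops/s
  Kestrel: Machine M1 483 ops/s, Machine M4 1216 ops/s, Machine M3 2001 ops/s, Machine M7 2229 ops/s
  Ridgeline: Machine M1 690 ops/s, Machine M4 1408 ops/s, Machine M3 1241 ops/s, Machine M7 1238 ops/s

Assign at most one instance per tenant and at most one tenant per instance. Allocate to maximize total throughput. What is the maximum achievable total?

Maximum total: 5567 ops/s

Treat this as an assignment problem: match each tenant to one instance.
Optimal: Onyx→Machine M7 (1751 ops/s), Nimbus→Machine M1 (407 ops/s), Kestrel→Machine M3 (2001 ops/s), Ridgeline→Machine M4 (1408 ops/s) — total 1751+407+2001+1408 = 5567 ops/s.
Row-greedy (each tenant in turn takes its best remaining instance) gives 5341 ops/s, worse by 226.
Swapping Kestrel↔Ridgeline (Kestrel→Machine M4 1216 ops/s, Ridgeline→Machine M3 1241 ops/s) loses 952.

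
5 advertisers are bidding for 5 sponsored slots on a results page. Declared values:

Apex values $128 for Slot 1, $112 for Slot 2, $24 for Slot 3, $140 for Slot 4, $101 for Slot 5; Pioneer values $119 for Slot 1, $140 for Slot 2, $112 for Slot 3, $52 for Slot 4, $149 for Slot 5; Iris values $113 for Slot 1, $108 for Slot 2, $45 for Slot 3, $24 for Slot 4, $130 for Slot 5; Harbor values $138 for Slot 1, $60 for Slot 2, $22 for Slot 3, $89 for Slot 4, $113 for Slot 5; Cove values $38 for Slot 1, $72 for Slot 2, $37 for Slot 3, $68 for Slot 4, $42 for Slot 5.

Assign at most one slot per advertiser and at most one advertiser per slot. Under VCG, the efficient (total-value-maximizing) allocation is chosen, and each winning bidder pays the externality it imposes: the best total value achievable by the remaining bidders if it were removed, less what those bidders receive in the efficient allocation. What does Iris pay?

Iris pays $37.

Efficient allocation: Apex→Slot 4 ($140), Pioneer→Slot 3 ($112), Iris→Slot 5 ($130), Harbor→Slot 1 ($138), Cove→Slot 2 ($72); total welfare W = $592.
Iris receives Slot 5 at value $130, so the others get W − 130 = $462.
Without Iris: best allocation of the remaining 4 bidders over all 5 slots is Apex→Slot 4 ($140), Pioneer→Slot 5 ($149), Harbor→Slot 1 ($138), Cove→Slot 2 ($72), total $499.
VCG payment = (others' best without Iris) − (others' welfare with Iris) = 499 − 462 = $37.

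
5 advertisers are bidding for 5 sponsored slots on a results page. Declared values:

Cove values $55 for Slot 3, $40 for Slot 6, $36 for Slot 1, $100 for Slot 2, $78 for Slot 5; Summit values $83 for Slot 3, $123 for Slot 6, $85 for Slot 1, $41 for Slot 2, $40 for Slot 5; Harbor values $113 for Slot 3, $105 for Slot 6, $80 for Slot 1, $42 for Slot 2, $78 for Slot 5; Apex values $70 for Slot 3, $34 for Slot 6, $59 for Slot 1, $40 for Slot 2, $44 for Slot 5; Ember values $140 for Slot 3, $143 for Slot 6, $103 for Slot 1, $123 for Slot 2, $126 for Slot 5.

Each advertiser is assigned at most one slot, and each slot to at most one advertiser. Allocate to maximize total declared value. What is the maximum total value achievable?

This is a one-to-one assignment (maximum-weight bipartite matching).
Optimal: Cove→Slot 2 ($100), Summit→Slot 6 ($123), Harbor→Slot 3 ($113), Apex→Slot 1 ($59), Ember→Slot 5 ($126) — total 100+123+113+59+126 = $521.
Max-entry greedy (repeatedly take the single best remaining cell) gives $485, worse by 36.
Next-best assignment: Cove→Slot 2, Summit→Slot 6, Harbor→Slot 5, Apex→Slot 1, Ember→Slot 3 = $500.

Max total: $521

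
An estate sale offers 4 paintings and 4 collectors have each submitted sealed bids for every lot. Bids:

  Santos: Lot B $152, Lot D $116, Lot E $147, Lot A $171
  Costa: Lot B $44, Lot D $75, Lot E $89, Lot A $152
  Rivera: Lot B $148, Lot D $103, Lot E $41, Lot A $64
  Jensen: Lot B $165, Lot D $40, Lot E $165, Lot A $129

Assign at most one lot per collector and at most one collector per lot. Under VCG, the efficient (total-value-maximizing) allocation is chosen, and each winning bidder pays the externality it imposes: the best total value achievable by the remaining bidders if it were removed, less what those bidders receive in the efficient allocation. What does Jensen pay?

Jensen pays $31.

Efficient allocation: Santos→Lot D ($116), Costa→Lot A ($152), Rivera→Lot B ($148), Jensen→Lot E ($165); total welfare W = $581.
Jensen receives Lot E at value $165, so the others get W − 165 = $416.
Without Jensen: best allocation of the remaining 3 bidders over all 4 lots is Santos→Lot E ($147), Costa→Lot A ($152), Rivera→Lot B ($148), total $447.
VCG payment = (others' best without Jensen) − (others' welfare with Jensen) = 447 − 416 = $31.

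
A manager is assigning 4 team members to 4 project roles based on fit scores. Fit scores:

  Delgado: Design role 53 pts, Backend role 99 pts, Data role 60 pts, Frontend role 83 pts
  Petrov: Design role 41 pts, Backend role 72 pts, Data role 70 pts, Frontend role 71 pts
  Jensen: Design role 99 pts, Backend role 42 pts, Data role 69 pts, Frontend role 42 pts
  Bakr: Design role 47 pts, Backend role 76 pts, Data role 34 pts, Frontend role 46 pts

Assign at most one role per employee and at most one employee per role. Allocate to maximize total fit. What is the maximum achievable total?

Treat this as an assignment problem: match each employee to one role.
Optimal: Delgado→Frontend role (83 pts), Petrov→Data role (70 pts), Jensen→Design role (99 pts), Bakr→Backend role (76 pts) — total 83+70+99+76 = 328 pts.
Next-best assignment: Delgado→Backend role, Petrov→Data role, Jensen→Design role, Bakr→Frontend role = 314 pts.
Swapping Delgado↔Petrov (Delgado→Data role 60 pts, Petrov→Frontend role 71 pts) loses 22.
Checked against all permutations: 328 pts is optimal.

Max total: 328 pts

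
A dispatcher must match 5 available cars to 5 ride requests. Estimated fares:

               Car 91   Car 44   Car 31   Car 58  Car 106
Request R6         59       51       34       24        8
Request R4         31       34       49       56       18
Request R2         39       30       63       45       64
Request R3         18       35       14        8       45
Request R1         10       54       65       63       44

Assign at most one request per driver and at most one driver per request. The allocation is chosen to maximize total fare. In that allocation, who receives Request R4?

Treat this as an assignment problem: match each driver to one request.
Optimal: Car 91→Request R6 ($59), Car 44→Request R3 ($35), Car 31→Request R1 ($65), Car 58→Request R4 ($56), Car 106→Request R2 ($64) — total 59+35+65+56+64 = $279.
Row-greedy (each driver in turn takes its best remaining request) gives $277, worse by 2.
Swapping Car 58↔Car 91 (Car 58→Request R6 $24, Car 91→Request R4 $31) loses 60.
Checked against all permutations: $279 is optimal.
Car 58's own top request is Request R1 ($63), but forcing Car 58→Request R1 and reassigning the rest optimally gives only $270 — worse by 9.

Car 58 receives Request R4.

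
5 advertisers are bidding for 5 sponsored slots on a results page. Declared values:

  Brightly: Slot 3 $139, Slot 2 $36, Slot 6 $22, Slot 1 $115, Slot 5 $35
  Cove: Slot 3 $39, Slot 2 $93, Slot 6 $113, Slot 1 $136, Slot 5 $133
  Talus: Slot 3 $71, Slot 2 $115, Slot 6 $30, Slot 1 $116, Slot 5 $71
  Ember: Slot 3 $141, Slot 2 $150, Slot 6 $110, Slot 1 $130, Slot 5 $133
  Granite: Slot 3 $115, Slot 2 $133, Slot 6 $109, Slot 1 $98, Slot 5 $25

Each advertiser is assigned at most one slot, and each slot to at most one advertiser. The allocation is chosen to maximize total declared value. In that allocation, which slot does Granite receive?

This is the linear assignment problem.
Optimal: Brightly→Slot 3 ($139), Cove→Slot 5 ($133), Talus→Slot 1 ($116), Ember→Slot 2 ($150), Granite→Slot 6 ($109) — total 139+133+116+150+109 = $647.
Row-greedy (each advertiser in turn takes its best remaining slot) gives $632, worse by 15.
Next-best assignment: Brightly→Slot 3, Cove→Slot 6, Talus→Slot 1, Ember→Slot 5, Granite→Slot 2 = $634.
Swapping Talus↔Brightly (Talus→Slot 3 $71, Brightly→Slot 1 $115) loses 69.
Granite's own top slot is Slot 2 ($133), but forcing Granite→Slot 2 and reassigning the rest optimally gives only $634 — worse by 13.

Granite receives Slot 6.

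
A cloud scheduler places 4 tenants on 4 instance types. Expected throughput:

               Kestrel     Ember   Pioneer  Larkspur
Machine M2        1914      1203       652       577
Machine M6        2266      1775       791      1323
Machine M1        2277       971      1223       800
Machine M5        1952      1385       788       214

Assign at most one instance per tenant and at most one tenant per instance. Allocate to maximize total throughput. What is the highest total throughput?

Optimal: Kestrel→Machine M2 (1914 ops/s), Ember→Machine M5 (1385 ops/s), Pioneer→Machine M1 (1223 ops/s), Larkspur→Machine M6 (1323 ops/s) — total 1914+1385+1223+1323 = 5845 ops/s.
Max-entry greedy (repeatedly take the single best remaining cell) gives 5417 ops/s, worse by 428.
Checked against all permutations: 5845 ops/s is optimal.

Maximum total: 5845 ops/s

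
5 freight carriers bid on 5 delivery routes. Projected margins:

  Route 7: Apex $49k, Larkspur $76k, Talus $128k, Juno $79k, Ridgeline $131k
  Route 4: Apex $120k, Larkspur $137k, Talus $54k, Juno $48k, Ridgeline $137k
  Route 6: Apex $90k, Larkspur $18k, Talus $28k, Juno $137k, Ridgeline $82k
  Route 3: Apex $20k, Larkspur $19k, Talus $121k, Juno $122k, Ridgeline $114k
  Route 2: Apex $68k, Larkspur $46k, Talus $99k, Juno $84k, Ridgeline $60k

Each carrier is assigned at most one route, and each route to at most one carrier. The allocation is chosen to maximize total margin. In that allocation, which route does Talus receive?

Talus receives Route 3.

Treat this as an assignment problem: match each carrier to one route.
Optimal: Apex→Route 2 ($68k), Larkspur→Route 4 ($137k), Talus→Route 3 ($121k), Juno→Route 6 ($137k), Ridgeline→Route 7 ($131k) — total 68+137+121+137+131 = $594k.
Row-greedy (each carrier in turn takes its best remaining route) gives $514k, worse by 80.
Next-best assignment: Apex→Route 2, Larkspur→Route 4, Talus→Route 7, Juno→Route 6, Ridgeline→Route 3 = $584k.
Checked against all permutations: $594k is optimal.
Talus's own top route is Route 7 ($128k), but forcing Talus→Route 7 and reassigning the rest optimally gives only $584k — worse by 10.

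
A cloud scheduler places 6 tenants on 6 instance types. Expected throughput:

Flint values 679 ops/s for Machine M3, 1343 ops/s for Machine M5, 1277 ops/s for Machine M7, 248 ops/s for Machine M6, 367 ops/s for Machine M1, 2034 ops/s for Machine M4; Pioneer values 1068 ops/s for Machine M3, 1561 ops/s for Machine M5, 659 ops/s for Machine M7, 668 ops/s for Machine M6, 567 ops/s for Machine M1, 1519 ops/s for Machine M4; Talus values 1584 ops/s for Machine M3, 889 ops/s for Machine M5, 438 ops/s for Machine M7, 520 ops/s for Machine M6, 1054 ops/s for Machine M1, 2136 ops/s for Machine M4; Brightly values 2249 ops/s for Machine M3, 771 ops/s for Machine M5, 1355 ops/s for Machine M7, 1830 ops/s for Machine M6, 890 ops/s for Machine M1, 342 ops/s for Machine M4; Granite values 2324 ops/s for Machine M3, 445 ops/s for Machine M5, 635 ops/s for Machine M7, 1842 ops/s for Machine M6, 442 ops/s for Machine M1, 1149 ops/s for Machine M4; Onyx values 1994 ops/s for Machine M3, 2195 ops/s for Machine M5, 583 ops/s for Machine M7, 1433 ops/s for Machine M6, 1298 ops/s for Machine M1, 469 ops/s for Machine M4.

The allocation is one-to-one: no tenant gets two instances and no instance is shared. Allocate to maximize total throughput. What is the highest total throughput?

Optimal: Flint→Machine M7 (1277 ops/s), Pioneer→Machine M5 (1561 ops/s), Talus→Machine M4 (2136 ops/s), Brightly→Machine M6 (1830 ops/s), Granite→Machine M3 (2324 ops/s), Onyx→Machine M1 (1298 ops/s) — total 1277+1561+2136+1830+2324+1298 = 10426 ops/s.
Row-greedy (each tenant in turn takes its best remaining instance) gives 8942 ops/s, worse by 1484.

Max total: 10426 ops/s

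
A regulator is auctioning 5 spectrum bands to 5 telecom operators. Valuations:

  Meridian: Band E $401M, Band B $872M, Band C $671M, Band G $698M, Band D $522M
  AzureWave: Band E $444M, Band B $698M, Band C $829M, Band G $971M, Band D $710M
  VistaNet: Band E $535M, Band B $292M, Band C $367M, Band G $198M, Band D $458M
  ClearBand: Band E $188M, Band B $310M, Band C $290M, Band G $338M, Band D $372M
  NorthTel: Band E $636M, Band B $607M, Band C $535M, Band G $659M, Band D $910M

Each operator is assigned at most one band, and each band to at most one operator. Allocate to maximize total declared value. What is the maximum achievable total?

Optimal: Meridian→Band B ($872M), AzureWave→Band G ($971M), VistaNet→Band E ($535M), ClearBand→Band C ($290M), NorthTel→Band D ($910M) — total 872+971+535+290+910 = $3578M.
Column-greedy (each band in turn goes to its best remaining operator) gives $3133M, worse by 445.
Swapping VistaNet↔AzureWave (VistaNet→Band G $198M, AzureWave→Band E $444M) loses 864.
Every other assignment is strictly worse.

Max total: $3578M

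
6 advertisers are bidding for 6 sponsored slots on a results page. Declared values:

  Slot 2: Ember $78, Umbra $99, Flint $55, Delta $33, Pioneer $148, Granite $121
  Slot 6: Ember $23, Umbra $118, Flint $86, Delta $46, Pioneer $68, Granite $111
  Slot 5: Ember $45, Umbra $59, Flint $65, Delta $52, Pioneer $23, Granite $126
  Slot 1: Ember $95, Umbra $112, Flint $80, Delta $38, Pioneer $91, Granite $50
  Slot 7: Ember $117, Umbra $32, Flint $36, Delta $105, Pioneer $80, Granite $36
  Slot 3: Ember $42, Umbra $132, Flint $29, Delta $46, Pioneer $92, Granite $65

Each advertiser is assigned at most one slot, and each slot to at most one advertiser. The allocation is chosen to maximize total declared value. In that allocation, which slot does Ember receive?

Treat this as an assignment problem: match each advertiser to one slot.
Optimal: Ember→Slot 1 ($95), Umbra→Slot 3 ($132), Flint→Slot 6 ($86), Delta→Slot 7 ($105), Pioneer→Slot 2 ($148), Granite→Slot 5 ($126) — total 95+132+86+105+148+126 = $692.
Swapping Granite↔Flint (Granite→Slot 6 $111, Flint→Slot 5 $65) loses 36.
Ember's own top slot is Slot 7 ($117), but forcing Ember→Slot 7 and reassigning the rest optimally gives only $649 — worse by 43.

Ember receives Slot 1.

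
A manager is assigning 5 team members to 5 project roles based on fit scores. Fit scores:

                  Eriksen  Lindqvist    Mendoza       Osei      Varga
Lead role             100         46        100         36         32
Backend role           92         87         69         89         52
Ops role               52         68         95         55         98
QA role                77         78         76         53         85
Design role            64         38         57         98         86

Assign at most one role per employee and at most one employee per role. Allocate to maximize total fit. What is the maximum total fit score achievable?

This is the linear assignment problem.
Optimal: Eriksen→Backend role (92 pts), Lindqvist→QA role (78 pts), Mendoza→Lead role (100 pts), Osei→Design role (98 pts), Varga→Ops role (98 pts) — total 92+78+100+98+98 = 466 pts.
Column-greedy (each role in turn goes to its best remaining employee) gives 422 pts, worse by 44.

Max total: 466 pts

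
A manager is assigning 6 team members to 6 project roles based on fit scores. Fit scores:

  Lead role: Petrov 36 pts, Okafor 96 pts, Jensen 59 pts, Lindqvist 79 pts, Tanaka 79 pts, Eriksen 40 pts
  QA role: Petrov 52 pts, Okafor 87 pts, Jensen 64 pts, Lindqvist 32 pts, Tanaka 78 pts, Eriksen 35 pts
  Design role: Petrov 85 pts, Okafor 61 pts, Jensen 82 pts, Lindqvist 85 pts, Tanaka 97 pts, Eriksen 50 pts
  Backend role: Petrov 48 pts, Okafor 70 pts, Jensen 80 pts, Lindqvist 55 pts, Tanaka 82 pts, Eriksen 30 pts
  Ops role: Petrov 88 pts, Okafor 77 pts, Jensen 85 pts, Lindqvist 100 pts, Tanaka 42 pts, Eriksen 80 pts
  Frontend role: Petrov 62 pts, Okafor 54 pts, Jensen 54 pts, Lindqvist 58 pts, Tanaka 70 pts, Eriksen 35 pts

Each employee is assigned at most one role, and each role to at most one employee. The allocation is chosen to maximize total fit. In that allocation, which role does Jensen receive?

Optimal: Petrov→Frontend role (62 pts), Okafor→QA role (87 pts), Jensen→Backend role (80 pts), Lindqvist→Lead role (79 pts), Tanaka→Design role (97 pts), Eriksen→Ops role (80 pts) — total 62+87+80+79+97+80 = 485 pts.
Row-greedy (each employee in turn takes its best remaining role) gives 441 pts, worse by 44.
No other one-to-one assignment exceeds 485 pts.
Jensen's own top role is Ops role (85 pts), but forcing Jensen→Ops role and reassigning the rest optimally gives only 453 pts — worse by 32.

Jensen receives Backend role.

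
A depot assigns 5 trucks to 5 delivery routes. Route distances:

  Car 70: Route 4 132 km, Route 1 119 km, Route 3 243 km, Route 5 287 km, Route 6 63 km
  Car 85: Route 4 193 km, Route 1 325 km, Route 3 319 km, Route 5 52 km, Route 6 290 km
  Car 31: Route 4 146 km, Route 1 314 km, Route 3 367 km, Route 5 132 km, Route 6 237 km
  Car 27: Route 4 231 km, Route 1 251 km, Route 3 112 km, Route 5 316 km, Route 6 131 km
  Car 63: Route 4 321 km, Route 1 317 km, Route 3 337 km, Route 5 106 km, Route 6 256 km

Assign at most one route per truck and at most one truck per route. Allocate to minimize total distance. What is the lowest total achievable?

Optimal: Car 70→Route 1 (119 km), Car 85→Route 5 (52 km), Car 31→Route 4 (146 km), Car 27→Route 3 (112 km), Car 63→Route 6 (256 km) — total 119+52+146+112+256 = 685 km.

Min total: 685 km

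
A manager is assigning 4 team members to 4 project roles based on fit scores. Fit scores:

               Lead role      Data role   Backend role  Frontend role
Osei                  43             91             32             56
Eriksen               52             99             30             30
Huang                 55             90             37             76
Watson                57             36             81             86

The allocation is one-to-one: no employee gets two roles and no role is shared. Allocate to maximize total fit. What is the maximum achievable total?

Maximum total: 300 pts

Optimal: Osei→Data role (91 pts), Eriksen→Lead role (52 pts), Huang→Frontend role (76 pts), Watson→Backend role (81 pts) — total 91+52+76+81 = 300 pts.
Column-greedy (each role in turn goes to its best remaining employee) gives 249 pts, worse by 51.
Swapping Osei↔Huang (Osei→Frontend role 56 pts, Huang→Data role 90 pts) loses 21.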